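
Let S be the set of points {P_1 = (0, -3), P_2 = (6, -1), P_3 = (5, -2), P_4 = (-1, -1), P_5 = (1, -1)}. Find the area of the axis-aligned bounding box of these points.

14

x ranges over [-1, 6], width 7.
y ranges over [-3, -1], height 2.
Area = 7 × 2 = 14.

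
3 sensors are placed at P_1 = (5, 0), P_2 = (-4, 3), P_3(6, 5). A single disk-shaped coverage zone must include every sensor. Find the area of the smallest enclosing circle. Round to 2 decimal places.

82.96

Side lengths²: P_1P_2² = 90, P_1P_3² = 26, P_2P_3² = 104.
Since P_2P_3² = 104 < 90 + 26 = 116, the triangle is acute, so the smallest enclosing circle is the circumcircle.
Circumcentre = (1.125, 3.375), r² = 26.40625.
Area = π·r² = π·26.40625 ≈ 82.96.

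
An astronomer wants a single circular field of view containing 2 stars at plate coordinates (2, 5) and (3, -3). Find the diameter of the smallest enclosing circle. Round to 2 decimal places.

8.06

The smallest circle enclosing two points has them as diameter endpoints.
Centre = midpoint = (2.5, 1); r² = |(2, 5)−(3, -3)|²/4 = 65/4 = 16.25.
Diameter = 2r = 2√(16.25) ≈ 8.06.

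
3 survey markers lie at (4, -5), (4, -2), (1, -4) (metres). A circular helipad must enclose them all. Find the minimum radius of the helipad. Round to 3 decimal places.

Call the three points A, B, C in the order given.
Side lengths²: AB² = 9, AC² = 10, BC² = 13.
Since BC² = 13 < 10 + 9 = 19, the triangle is acute, so the smallest enclosing circle is the circumcircle.
Circumcentre = (17/6, -3.5), r² = 65/18.
r = √(65/18) ≈ 1.900.

1.900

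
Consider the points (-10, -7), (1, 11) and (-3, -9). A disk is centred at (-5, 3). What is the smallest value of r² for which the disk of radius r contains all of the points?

148

The required radius is the distance from (-5, 3) to the farthest point.
Squared distances: 125, 100, 148.
Maximum is 148, attained at (-3, -9).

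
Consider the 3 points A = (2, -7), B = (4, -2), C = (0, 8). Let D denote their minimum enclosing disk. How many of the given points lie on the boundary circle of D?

2

Side lengths²: AB² = 29, AC² = 229, BC² = 116.
Since AC² = 229 ≥ 116 + 29 = 145, the angle opposite AC is not acute, so the smallest enclosing circle has AC as diameter.
Centre = midpoint of AC = (1, 0.5), r² = 229/4 = 57.25.
The points at distance exactly r from the centre are A, C — 2 points.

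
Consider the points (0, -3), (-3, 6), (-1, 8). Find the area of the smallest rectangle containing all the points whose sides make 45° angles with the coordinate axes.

In coordinates u = x + y, v = x − y the rectangle is axis-aligned; the map (x,y)→(u,v) scales areas by 2.
u-values: -3, 3, 7; range = 7 − (-3) = 10.
v-values: 3, -9, -9; range = 3 − (-9) = 12.
Area = (10 × 12) / 2 = 60.

60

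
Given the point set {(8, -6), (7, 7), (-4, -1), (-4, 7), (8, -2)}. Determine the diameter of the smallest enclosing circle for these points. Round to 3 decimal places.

The minimum enclosing circle of a finite set is fixed by two of the points (as a diameter) or three (as a circumcircle).
The farthest pair is (8, -6)–(-4, 7) with squared distance 313. The circle on this segment as diameter has centre (2, 0.5) and r² = 313/4 = 78.25.
Check (7, 7): distance² to centre = 67.25 ≤ 78.25, so it lies inside.
All remaining points lie in this disk, and no smaller disk contains both endpoints, so this is the minimum enclosing circle.
Diameter = 2r = 2√(78.25) ≈ 17.692.

17.692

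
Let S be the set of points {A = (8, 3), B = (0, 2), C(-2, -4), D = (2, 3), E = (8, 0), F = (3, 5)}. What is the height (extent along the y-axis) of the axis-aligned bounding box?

9

max y = 5, min y = -4, so height = 9.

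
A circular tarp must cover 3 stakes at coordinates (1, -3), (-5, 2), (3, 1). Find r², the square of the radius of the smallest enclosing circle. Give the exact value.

Call the three points A, B, C in the order given.
Side lengths²: AB² = 61, AC² = 20, BC² = 65.
Since BC² = 65 < 61 + 20 = 81, the triangle is acute, so the smallest enclosing circle is the circumcircle.
Circumcentre = (-19/17, 19/34), r² = 19825/1156.

19825/1156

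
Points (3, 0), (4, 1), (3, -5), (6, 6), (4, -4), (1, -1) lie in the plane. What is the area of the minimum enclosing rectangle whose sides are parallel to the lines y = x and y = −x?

56

In coordinates u = x + y, v = x − y the rectangle is axis-aligned; the map (x,y)→(u,v) scales areas by 2.
u-values: 3, 5, -2, 12, 0, 0; range = 12 − (-2) = 14.
v-values: 3, 3, 8, 0, 8, 2; range = 8 − 0 = 8.
Area = (14 × 8) / 2 = 56.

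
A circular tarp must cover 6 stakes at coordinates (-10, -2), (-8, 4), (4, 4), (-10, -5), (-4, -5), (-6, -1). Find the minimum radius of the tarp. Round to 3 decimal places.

8.322

A smallest enclosing disk is always determined by at most three of the input points on its boundary.
The farthest pair is (4, 4)–(-10, -5) with squared distance 277. The circle on this segment as diameter has centre (-3, -0.5) and r² = 277/4 = 69.25.
Check (-10, -2): distance² to centre = 51.25 ≤ 69.25, so it lies inside.
All remaining points lie in this disk, and no smaller disk contains both endpoints, so this is the minimum enclosing circle.
r = √(69.25) ≈ 8.322.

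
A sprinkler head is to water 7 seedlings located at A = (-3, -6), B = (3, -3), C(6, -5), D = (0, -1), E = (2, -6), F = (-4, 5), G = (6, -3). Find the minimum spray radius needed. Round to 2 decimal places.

A smallest enclosing disk is always determined by at most three of the input points on its boundary.
The minimum enclosing circle is determined by three boundary points: A, C, F.
Their circumcentre is (0.9, -0.1) with r² = 50.02.
The farthest remaining point E is at distance² 36.02 ≤ 50.02.
r = √(50.02) ≈ 7.07.

7.07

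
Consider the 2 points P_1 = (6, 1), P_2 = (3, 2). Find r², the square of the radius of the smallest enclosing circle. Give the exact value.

The smallest circle enclosing two points has them as diameter endpoints.
Centre = midpoint = (4.5, 1.5); r² = |P_1P_2|²/4 = 10/4 = 2.5.

2.5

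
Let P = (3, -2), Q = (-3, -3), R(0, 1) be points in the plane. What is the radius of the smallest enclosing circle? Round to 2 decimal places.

Side lengths²: PQ² = 37, PR² = 18, QR² = 25.
Since PQ² = 37 < 25 + 18 = 43, the triangle is acute, so the smallest enclosing circle is the circumcircle.
Circumcentre = (-1/14, -29/14), r² = 925/98.
r = √(925/98) ≈ 3.07.

3.07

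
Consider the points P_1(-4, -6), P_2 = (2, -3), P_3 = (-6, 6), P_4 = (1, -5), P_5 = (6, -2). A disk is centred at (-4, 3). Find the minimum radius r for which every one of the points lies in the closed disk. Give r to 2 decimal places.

11.18

The required radius is the distance from (-4, 3) to the farthest point.
Squared distances: 81, 72, 13, 89, 125.
Maximum is 125, attained at P_5.
r = √125 ≈ 11.18.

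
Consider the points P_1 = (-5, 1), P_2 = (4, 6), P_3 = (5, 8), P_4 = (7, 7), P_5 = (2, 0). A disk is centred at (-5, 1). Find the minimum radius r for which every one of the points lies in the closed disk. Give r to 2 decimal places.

The required radius is the distance from (-5, 1) to the farthest point.
Squared distances: 0, 106, 149, 180, 50.
Maximum is 180, attained at P_4.
r = √180 ≈ 13.42.

13.42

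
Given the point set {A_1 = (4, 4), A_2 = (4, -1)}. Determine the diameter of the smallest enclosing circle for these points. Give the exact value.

The smallest circle enclosing two points has them as diameter endpoints.
Centre = midpoint = (4, 1.5); r² = |A_1A_2|²/4 = 25/4 = 6.25.
Diameter = 2r = 2√(6.25) = 5.

5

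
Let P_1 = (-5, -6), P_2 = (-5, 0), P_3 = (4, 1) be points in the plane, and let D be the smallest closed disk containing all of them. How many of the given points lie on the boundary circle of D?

2

Side lengths²: P_1P_2² = 36, P_1P_3² = 130, P_2P_3² = 82.
Since P_1P_3² = 130 ≥ 82 + 36 = 118, the angle opposite P_1P_3 is not acute, so the smallest enclosing circle has P_1P_3 as diameter.
Centre = midpoint of P_1P_3 = (-0.5, -2.5), r² = 130/4 = 32.5.
The points at distance exactly r from the centre are P_1, P_3 — 2 points.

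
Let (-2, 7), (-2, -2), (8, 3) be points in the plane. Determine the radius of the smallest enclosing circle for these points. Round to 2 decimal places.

6.02

Call the three points A, B, C in the order given.
Side lengths²: AB² = 81, AC² = 116, BC² = 125.
Since BC² = 125 < 116 + 81 = 197, the triangle is acute, so the smallest enclosing circle is the circumcircle.
Circumcentre = (2, 2.5), r² = 36.25.
r = √(36.25) ≈ 6.02.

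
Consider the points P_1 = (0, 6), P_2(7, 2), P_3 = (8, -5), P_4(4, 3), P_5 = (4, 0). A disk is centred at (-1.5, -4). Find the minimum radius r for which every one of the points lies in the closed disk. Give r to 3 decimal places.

The required radius is the distance from (-1.5, -4) to the farthest point.
Squared distances: 102.25, 108.25, 91.25, 79.25, 46.25.
Maximum is 108.25, attained at P_2.
r = √(108.25) ≈ 10.404.

10.404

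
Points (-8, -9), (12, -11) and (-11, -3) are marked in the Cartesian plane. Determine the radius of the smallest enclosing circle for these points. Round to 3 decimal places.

12.176

Call the three points A, B, C in the order given.
Side lengths²: AB² = 404, AC² = 45, BC² = 593.
Since BC² = 593 ≥ 404 + 45 = 449, the angle opposite BC is not acute, so the smallest enclosing circle has BC as diameter.
Centre = midpoint of BC = (0.5, -7), r² = 593/4 = 148.25.
r = √(148.25) ≈ 12.176.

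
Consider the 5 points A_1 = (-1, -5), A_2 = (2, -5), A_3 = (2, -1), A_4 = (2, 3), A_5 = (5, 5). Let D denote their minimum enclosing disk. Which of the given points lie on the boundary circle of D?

The minimum enclosing circle of a finite set is fixed by two of the points (as a diameter) or three (as a circumcircle).
The farthest pair is A_1–A_5 with squared distance 136. The circle on this segment as diameter has centre (2, 0) and r² = 136/4 = 34.
Check A_2: distance² to centre = 25 ≤ 34, so it lies inside.
All remaining points lie in this disk, and no smaller disk contains both endpoints, so this is the minimum enclosing circle.
The points at distance exactly r from the centre are A_1, A_5 — 2 points.

A_1, A_5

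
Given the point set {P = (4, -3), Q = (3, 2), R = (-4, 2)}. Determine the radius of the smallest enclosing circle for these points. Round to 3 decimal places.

4.717

Side lengths²: PQ² = 26, PR² = 89, QR² = 49.
Since PR² = 89 ≥ 49 + 26 = 75, the angle opposite PR is not acute, so the smallest enclosing circle has PR as diameter.
Centre = midpoint of PR = (0, -0.5), r² = 89/4 = 22.25.
r = √(22.25) ≈ 4.717.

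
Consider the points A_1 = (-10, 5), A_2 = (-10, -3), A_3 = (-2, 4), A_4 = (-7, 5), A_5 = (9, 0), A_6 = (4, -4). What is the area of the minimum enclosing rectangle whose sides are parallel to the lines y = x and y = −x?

In coordinates u = x + y, v = x − y the rectangle is axis-aligned; the map (x,y)→(u,v) scales areas by 2.
u-values: -5, -13, 2, -2, 9, 0; range = 9 − (-13) = 22.
v-values: -15, -7, -6, -12, 9, 8; range = 9 − (-15) = 24.
Area = (22 × 24) / 2 = 264.

264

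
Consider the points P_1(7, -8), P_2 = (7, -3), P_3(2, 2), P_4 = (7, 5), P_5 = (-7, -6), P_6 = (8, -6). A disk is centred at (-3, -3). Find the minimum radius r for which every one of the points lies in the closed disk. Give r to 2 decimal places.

12.81

The required radius is the distance from (-3, -3) to the farthest point.
Squared distances: 125, 100, 50, 164, 25, 130.
Maximum is 164, attained at P_4.
r = √164 ≈ 12.81.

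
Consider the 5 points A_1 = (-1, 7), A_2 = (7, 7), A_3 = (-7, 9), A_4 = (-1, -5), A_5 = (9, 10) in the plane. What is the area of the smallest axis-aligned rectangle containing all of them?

240

x ranges over [-7, 9], width 16.
y ranges over [-5, 10], height 15.
Area = 16 × 15 = 240.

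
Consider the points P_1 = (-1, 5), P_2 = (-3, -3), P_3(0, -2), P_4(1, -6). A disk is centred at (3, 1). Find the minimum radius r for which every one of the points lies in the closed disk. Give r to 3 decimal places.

7.280

The required radius is the distance from (3, 1) to the farthest point.
Squared distances: 32, 52, 18, 53.
Maximum is 53, attained at P_4.
r = √53 ≈ 7.280.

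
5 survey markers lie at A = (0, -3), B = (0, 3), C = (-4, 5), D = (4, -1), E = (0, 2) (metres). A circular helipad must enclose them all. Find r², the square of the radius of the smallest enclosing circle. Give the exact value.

25

The minimum enclosing circle of a finite set is fixed by two of the points (as a diameter) or three (as a circumcircle).
The farthest pair is C–D with squared distance 100. The circle on this segment as diameter has centre (0, 2) and r² = 100/4 = 25.
Check A: distance² to centre = 25 ≤ 25, so it lies inside.
All remaining points lie in this disk, and no smaller disk contains both endpoints, so this is the minimum enclosing circle.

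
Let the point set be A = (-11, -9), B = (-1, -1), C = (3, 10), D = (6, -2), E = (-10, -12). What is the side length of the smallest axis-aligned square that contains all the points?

The bounding box has width 17 and height 22.
An axis-aligned square enclosing the set must have side ≥ max(width, height).
So the minimum side is max(17, 22) = 22.

22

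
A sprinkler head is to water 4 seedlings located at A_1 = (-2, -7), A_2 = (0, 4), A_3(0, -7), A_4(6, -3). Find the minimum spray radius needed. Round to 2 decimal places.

By Welzl's lemma the MEC is supported by two points (diametrically opposite) or three points (on a circumcircle).
The minimum enclosing circle is determined by three boundary points: A_1, A_2, A_4.
Their circumcentre is (0.375, -1.75) with r² = 33.203125.
The farthest remaining point A_3 is at distance² 27.703125 ≤ 33.203125.
r = √(33.203125) ≈ 5.76.

5.76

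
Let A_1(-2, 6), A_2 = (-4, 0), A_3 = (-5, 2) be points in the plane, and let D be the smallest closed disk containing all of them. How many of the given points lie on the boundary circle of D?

2

Side lengths²: A_1A_2² = 40, A_1A_3² = 25, A_2A_3² = 5.
Since A_1A_2² = 40 ≥ 25 + 5 = 30, the angle opposite A_1A_2 is not acute, so the smallest enclosing circle has A_1A_2 as diameter.
Centre = midpoint of A_1A_2 = (-3, 3), r² = 40/4 = 10.
The points at distance exactly r from the centre are A_1, A_2 — 2 points.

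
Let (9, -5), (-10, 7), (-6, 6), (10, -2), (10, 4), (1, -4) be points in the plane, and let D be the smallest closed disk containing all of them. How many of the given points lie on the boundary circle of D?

2

By Welzl's lemma the MEC is supported by two points (diametrically opposite) or three points (on a circumcircle).
The farthest pair is (9, -5)–(-10, 7) with squared distance 505. The circle on this segment as diameter has centre (-0.5, 1) and r² = 505/4 = 126.25.
Check (-6, 6): distance² to centre = 55.25 ≤ 126.25, so it lies inside.
All remaining points lie in this disk, and no smaller disk contains both endpoints, so this is the minimum enclosing circle.
The points at distance exactly r from the centre are (9, -5), (-10, 7) — 2 points.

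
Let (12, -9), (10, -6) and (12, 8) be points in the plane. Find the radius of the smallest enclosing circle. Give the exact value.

Call the three points A, B, C in the order given.
Side lengths²: AB² = 13, AC² = 289, BC² = 200.
Since AC² = 289 ≥ 200 + 13 = 213, the angle opposite AC is not acute, so the smallest enclosing circle has AC as diameter.
Centre = midpoint of AC = (12, -0.5), r² = 289/4 = 72.25.
r = √(72.25) = 8.5.

8.5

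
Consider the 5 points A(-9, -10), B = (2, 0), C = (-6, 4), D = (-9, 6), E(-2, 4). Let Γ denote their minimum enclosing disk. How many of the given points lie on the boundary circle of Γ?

By Welzl's lemma the MEC is supported by two points (diametrically opposite) or three points (on a circumcircle).
The minimum enclosing circle is determined by three boundary points: A, B, D.
Their circumcentre is (-137/22, -2) with r² = 34697/484.
The farthest remaining point E is at distance² 26073/484 ≤ 34697/484.
The points at distance exactly r from the centre are A, B, D — 3 points.

3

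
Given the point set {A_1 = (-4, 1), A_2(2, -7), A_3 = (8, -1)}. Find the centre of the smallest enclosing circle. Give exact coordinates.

(13/7, -6/7)

Side lengths²: A_1A_2² = 100, A_1A_3² = 148, A_2A_3² = 72.
Since A_1A_3² = 148 < 100 + 72 = 172, the triangle is acute, so the smallest enclosing circle is the circumcircle.
Circumcentre = (13/7, -6/7), r² = 1850/49.
Centre = (13/7, -6/7).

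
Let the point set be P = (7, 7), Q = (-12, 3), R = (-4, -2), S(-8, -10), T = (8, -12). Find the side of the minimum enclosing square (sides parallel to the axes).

20

The bounding box has width 20 and height 19.
An axis-aligned square enclosing the set must have side ≥ max(width, height).
So the minimum side is max(20, 19) = 20.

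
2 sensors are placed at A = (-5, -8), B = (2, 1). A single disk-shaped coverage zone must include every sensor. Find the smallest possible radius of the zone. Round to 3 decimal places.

5.701

The smallest circle enclosing two points has them as diameter endpoints.
Centre = midpoint = (-1.5, -3.5); r² = |AB|²/4 = 130/4 = 32.5.
r = √(32.5) ≈ 5.701.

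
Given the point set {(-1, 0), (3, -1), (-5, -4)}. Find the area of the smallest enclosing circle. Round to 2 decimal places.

Call the three points A, B, C in the order given.
Side lengths²: AB² = 17, AC² = 32, BC² = 73.
Since BC² = 73 ≥ 32 + 17 = 49, the angle opposite BC is not acute, so the smallest enclosing circle has BC as diameter.
Centre = midpoint of BC = (-1, -2.5), r² = 73/4 = 18.25.
Area = π·r² = π·18.25 ≈ 57.33.

57.33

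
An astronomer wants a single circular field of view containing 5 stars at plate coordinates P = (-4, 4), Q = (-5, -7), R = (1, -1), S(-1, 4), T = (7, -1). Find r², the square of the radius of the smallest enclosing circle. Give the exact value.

By Welzl's lemma the MEC is supported by two points (diametrically opposite) or three points (on a circumcircle).
The minimum enclosing circle is determined by three boundary points: P, Q, T.
Their circumcentre is (-1/21, -40/21) with r² = 22265/441.
The farthest remaining point S is at distance² 15776/441 ≤ 22265/441.

22265/441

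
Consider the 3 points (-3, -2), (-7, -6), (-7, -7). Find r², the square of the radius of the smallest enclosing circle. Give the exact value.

10.25

Call the three points A, B, C in the order given.
Side lengths²: AB² = 32, AC² = 41, BC² = 1.
Since AC² = 41 ≥ 32 + 1 = 33, the angle opposite AC is not acute, so the smallest enclosing circle has AC as diameter.
Centre = midpoint of AC = (-5, -4.5), r² = 41/4 = 10.25.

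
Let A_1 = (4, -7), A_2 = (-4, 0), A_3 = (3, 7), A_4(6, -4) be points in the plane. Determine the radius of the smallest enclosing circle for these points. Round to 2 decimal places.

7.03

The minimum enclosing circle of a finite set is fixed by two of the points (as a diameter) or three (as a circumcircle).
The minimum enclosing circle is determined by three boundary points: A_1, A_2, A_3.
Their circumcentre is (91/30, -1/30) with r² = 22261/450.
The farthest remaining point A_4 is at distance² 11041/450 ≤ 22261/450.
r = √(22261/450) ≈ 7.03.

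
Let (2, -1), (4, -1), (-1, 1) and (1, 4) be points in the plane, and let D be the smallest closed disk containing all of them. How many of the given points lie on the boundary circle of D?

3

By Welzl's lemma the MEC is supported by two points (diametrically opposite) or three points (on a circumcircle).
The minimum enclosing circle is determined by three boundary points: (4, -1), (-1, 1), (1, 4).
Their circumcentre is (75/38, 45/38) with r² = 6409/722.
The farthest remaining point (2, -1) is at distance² 3445/722 ≤ 6409/722.
The points at distance exactly r from the centre are (4, -1), (-1, 1), (1, 4) — 3 points.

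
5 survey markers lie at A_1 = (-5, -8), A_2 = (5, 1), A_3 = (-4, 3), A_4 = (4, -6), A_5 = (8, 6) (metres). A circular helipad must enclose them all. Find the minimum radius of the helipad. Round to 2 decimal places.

The minimum enclosing circle of a finite set is fixed by two of the points (as a diameter) or three (as a circumcircle).
The farthest pair is A_1–A_5 with squared distance 365. The circle on this segment as diameter has centre (1.5, -1) and r² = 365/4 = 91.25.
Check A_2: distance² to centre = 16.25 ≤ 91.25, so it lies inside.
All remaining points lie in this disk, and no smaller disk contains both endpoints, so this is the minimum enclosing circle.
r = √(91.25) ≈ 9.55.

9.55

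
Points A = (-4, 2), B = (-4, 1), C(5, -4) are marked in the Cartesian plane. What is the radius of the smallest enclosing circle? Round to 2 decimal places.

Side lengths²: AB² = 1, AC² = 117, BC² = 106.
Since AC² = 117 ≥ 106 + 1 = 107, the angle opposite AC is not acute, so the smallest enclosing circle has AC as diameter.
Centre = midpoint of AC = (0.5, -1), r² = 117/4 = 29.25.
r = √(29.25) ≈ 5.41.

5.41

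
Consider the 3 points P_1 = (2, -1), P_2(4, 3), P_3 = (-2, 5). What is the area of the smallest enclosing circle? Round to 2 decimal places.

41.67

Side lengths²: P_1P_2² = 20, P_1P_3² = 52, P_2P_3² = 40.
Since P_1P_3² = 52 < 40 + 20 = 60, the triangle is acute, so the smallest enclosing circle is the circumcircle.
Circumcentre = (3/7, 16/7), r² = 650/49.
Area = π·r² = π·650/49 ≈ 41.67.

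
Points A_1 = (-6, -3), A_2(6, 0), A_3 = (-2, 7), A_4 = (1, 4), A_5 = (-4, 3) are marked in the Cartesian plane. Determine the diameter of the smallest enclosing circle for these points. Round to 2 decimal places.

13.11

By Welzl's lemma the MEC is supported by two points (diametrically opposite) or three points (on a circumcircle).
The minimum enclosing circle is determined by three boundary points: A_1, A_2, A_3.
Their circumcentre is (-19/36, 11/18) with r² = 55709/1296.
The farthest remaining point A_5 is at distance² 23021/1296 ≤ 55709/1296.
Diameter = 2r = 2√(55709/1296) ≈ 13.11.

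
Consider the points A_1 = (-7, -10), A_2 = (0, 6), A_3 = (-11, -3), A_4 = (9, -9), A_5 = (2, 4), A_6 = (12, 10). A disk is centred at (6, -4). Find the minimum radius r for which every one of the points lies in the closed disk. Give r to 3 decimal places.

The required radius is the distance from (6, -4) to the farthest point.
Squared distances: 205, 136, 290, 34, 80, 232.
Maximum is 290, attained at A_3.
r = √290 ≈ 17.029.

17.029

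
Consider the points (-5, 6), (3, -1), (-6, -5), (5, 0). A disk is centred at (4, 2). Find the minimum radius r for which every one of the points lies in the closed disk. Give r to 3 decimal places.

12.207

The required radius is the distance from (4, 2) to the farthest point.
Squared distances: 97, 10, 149, 5.
Maximum is 149, attained at (-6, -5).
r = √149 ≈ 12.207.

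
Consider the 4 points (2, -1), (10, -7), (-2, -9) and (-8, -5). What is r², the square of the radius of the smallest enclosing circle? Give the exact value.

The farthest pair is (10, -7)–(-8, -5) with squared distance 328. The circle on this segment as diameter has centre (1, -6) and r² = 328/4 = 82.
Check (2, -1): distance² to centre = 26 ≤ 82, so it lies inside.
All remaining points lie in this disk, and no smaller disk contains both endpoints, so this is the minimum enclosing circle.

82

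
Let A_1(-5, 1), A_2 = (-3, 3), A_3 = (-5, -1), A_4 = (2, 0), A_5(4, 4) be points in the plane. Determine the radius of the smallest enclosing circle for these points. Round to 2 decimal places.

The minimum enclosing circle of a finite set is fixed by two of the points (as a diameter) or three (as a circumcircle).
The farthest pair is A_3–A_5 with squared distance 106. The circle on this segment as diameter has centre (-0.5, 1.5) and r² = 106/4 = 26.5.
Check A_1: distance² to centre = 20.5 ≤ 26.5, so it lies inside.
All remaining points lie in this disk, and no smaller disk contains both endpoints, so this is the minimum enclosing circle.
r = √(26.5) ≈ 5.15.

5.15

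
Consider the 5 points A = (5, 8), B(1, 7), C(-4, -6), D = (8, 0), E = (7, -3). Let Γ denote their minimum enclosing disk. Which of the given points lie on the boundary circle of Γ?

A smallest enclosing disk is always determined by at most three of the input points on its boundary.
The farthest pair is A–C with squared distance 277. The circle on this segment as diameter has centre (0.5, 1) and r² = 277/4 = 69.25.
Check B: distance² to centre = 36.25 ≤ 69.25, so it lies inside.
All remaining points lie in this disk, and no smaller disk contains both endpoints, so this is the minimum enclosing circle.
The points at distance exactly r from the centre are A, C — 2 points.

A, C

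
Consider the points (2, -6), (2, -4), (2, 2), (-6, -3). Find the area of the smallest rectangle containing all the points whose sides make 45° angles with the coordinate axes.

In coordinates u = x + y, v = x − y the rectangle is axis-aligned; the map (x,y)→(u,v) scales areas by 2.
u-values: -4, -2, 4, -9; range = 4 − (-9) = 13.
v-values: 8, 6, 0, -3; range = 8 − (-3) = 11.
Area = (13 × 11) / 2 = 71.5.

71.5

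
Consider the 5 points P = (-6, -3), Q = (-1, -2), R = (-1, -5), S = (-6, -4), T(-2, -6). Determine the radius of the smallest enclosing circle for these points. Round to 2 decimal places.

A smallest enclosing disk is always determined by at most three of the input points on its boundary.
The minimum enclosing circle is determined by three boundary points: P, Q, T.
Their circumcentre is (-125/38, -135/38) with r² = 5525/722.
The farthest remaining point S is at distance² 5449/722 ≤ 5525/722.
r = √(5525/722) ≈ 2.77.

2.77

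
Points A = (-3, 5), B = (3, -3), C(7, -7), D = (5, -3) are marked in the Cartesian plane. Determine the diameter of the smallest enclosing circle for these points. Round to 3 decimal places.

The farthest pair is A–C with squared distance 244. The circle on this segment as diameter has centre (2, -1) and r² = 244/4 = 61.
Check B: distance² to centre = 5 ≤ 61, so it lies inside.
All remaining points lie in this disk, and no smaller disk contains both endpoints, so this is the minimum enclosing circle.
Diameter = 2r = 2√61 ≈ 15.620.

15.620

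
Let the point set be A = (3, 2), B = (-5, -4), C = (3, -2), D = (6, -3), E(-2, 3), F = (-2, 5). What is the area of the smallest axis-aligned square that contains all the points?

The bounding box has width 11 and height 9.
An axis-aligned square enclosing the set must have side ≥ max(width, height).
So the minimum side is max(11, 9) = 11.
Area = 11² = 121.

121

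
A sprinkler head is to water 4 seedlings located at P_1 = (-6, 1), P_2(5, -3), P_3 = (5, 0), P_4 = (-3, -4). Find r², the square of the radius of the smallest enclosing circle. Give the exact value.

The minimum enclosing circle of a finite set is fixed by two of the points (as a diameter) or three (as a circumcircle).
The farthest pair is P_1–P_2 with squared distance 137. The circle on this segment as diameter has centre (-0.5, -1) and r² = 137/4 = 34.25.
Check P_3: distance² to centre = 31.25 ≤ 34.25, so it lies inside.
All remaining points lie in this disk, and no smaller disk contains both endpoints, so this is the minimum enclosing circle.

34.25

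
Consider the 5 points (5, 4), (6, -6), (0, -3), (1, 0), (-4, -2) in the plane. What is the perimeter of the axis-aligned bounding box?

40

Width = max x − min x = 6 − (-4) = 10.
Height = max y − min y = 4 − (-6) = 10.
Perimeter = 2(10 + 10) = 40.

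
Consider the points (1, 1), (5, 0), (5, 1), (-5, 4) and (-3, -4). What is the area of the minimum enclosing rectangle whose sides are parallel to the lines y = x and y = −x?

91

In coordinates u = x + y, v = x − y the rectangle is axis-aligned; the map (x,y)→(u,v) scales areas by 2.
u-values: 2, 5, 6, -1, -7; range = 6 − (-7) = 13.
v-values: 0, 5, 4, -9, 1; range = 5 − (-9) = 14.
Area = (13 × 14) / 2 = 91.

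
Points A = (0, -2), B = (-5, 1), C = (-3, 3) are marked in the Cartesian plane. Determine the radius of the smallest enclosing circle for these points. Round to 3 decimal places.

3.005

Side lengths²: AB² = 34, AC² = 34, BC² = 8.
Since AC² = 34 < 34 + 8 = 42, the triangle is acute, so the smallest enclosing circle is the circumcircle.
Circumcentre = (-2.125, 0.125), r² = 9.03125.
r = √(9.03125) ≈ 3.005.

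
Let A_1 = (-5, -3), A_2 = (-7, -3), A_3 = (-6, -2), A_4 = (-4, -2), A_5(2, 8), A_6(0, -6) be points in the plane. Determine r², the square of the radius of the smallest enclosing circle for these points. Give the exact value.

73225/1352

A smallest enclosing disk is always determined by at most three of the input points on its boundary.
The minimum enclosing circle is determined by three boundary points: A_2, A_5, A_6.
Their circumcentre is (-53/52, 67/52) with r² = 73225/1352.
The farthest remaining point A_3 is at distance² 48161/1352 ≤ 73225/1352.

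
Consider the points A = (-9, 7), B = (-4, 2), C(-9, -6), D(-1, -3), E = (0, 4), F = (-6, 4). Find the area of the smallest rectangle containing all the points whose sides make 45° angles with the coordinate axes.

171

In coordinates u = x + y, v = x − y the rectangle is axis-aligned; the map (x,y)→(u,v) scales areas by 2.
u-values: -2, -2, -15, -4, 4, -2; range = 4 − (-15) = 19.
v-values: -16, -6, -3, 2, -4, -10; range = 2 − (-16) = 18.
Area = (19 × 18) / 2 = 171.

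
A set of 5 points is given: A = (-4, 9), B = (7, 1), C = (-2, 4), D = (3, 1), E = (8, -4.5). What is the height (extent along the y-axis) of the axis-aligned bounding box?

max y = 9, min y = -4.5, so height = 13.5.

13.5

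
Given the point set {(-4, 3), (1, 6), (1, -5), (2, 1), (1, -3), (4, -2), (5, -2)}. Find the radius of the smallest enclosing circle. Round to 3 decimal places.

5.501

The minimum enclosing circle of a finite set is fixed by two of the points (as a diameter) or three (as a circumcircle).
The minimum enclosing circle is determined by three boundary points: (-4, 3), (1, 6), (1, -5).
Their circumcentre is (0.9, 0.5) with r² = 30.26.
The farthest remaining point (5, -2) is at distance² 23.06 ≤ 30.26.
r = √(30.26) ≈ 5.501.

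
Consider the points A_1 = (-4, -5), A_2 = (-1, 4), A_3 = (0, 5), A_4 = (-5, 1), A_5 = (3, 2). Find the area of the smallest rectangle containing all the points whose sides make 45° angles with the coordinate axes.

49

In coordinates u = x + y, v = x − y the rectangle is axis-aligned; the map (x,y)→(u,v) scales areas by 2.
u-values: -9, 3, 5, -4, 5; range = 5 − (-9) = 14.
v-values: 1, -5, -5, -6, 1; range = 1 − (-6) = 7.
Area = (14 × 7) / 2 = 49.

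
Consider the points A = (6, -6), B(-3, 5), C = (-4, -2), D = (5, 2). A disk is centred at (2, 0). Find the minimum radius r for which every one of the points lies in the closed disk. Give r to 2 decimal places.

The required radius is the distance from (2, 0) to the farthest point.
Squared distances: 52, 50, 40, 13.
Maximum is 52, attained at A.
r = √52 ≈ 7.21.

7.21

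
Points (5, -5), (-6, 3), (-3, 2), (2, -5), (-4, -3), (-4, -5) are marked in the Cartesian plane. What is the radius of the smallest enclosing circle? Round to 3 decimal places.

A smallest enclosing disk is always determined by at most three of the input points on its boundary.
The farthest pair is (5, -5)–(-6, 3) with squared distance 185. The circle on this segment as diameter has centre (-0.5, -1) and r² = 185/4 = 46.25.
Check (-3, 2): distance² to centre = 15.25 ≤ 46.25, so it lies inside.
All remaining points lie in this disk, and no smaller disk contains both endpoints, so this is the minimum enclosing circle.
r = √(46.25) ≈ 6.801.

6.801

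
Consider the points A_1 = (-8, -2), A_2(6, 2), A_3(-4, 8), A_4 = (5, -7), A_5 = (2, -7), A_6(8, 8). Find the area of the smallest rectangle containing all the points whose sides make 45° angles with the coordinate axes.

In coordinates u = x + y, v = x − y the rectangle is axis-aligned; the map (x,y)→(u,v) scales areas by 2.
u-values: -10, 8, 4, -2, -5, 16; range = 16 − (-10) = 26.
v-values: -6, 4, -12, 12, 9, 0; range = 12 − (-12) = 24.
Area = (26 × 24) / 2 = 312.

312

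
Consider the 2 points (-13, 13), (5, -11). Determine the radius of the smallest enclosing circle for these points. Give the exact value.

15

The smallest circle enclosing two points has them as diameter endpoints.
Centre = midpoint = (-4, 1); r² = |(-13, 13)−(5, -11)|²/4 = 900/4 = 225.
r = √225 = 15.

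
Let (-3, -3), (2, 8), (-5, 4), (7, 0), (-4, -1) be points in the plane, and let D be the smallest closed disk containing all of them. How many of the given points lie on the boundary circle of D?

The minimum enclosing circle of a finite set is fixed by two of the points (as a diameter) or three (as a circumcircle).
The minimum enclosing circle is determined by three boundary points: (-3, -3), (-5, 4), (7, 0).
Their circumcentre is (37/38, 73/38) with r² = 28885/722.
The farthest remaining point (2, 8) is at distance² 27441/722 ≤ 28885/722.
The points at distance exactly r from the centre are (-3, -3), (-5, 4), (7, 0) — 3 points.

3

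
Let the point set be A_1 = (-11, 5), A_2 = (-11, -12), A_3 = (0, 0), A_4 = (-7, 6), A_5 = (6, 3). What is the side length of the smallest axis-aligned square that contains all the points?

The bounding box has width 17 and height 18.
An axis-aligned square enclosing the set must have side ≥ max(width, height).
So the minimum side is max(17, 18) = 18.

18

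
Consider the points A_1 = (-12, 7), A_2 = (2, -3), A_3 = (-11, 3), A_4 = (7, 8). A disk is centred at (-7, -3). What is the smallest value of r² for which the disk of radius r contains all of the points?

317

The required radius is the distance from (-7, -3) to the farthest point.
Squared distances: 125, 81, 52, 317.
Maximum is 317, attained at A_4.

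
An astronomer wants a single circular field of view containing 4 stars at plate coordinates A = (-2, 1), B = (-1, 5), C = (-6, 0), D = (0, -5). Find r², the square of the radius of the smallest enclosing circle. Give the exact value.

6161/242

The minimum enclosing circle of a finite set is fixed by two of the points (as a diameter) or three (as a circumcircle).
The minimum enclosing circle is determined by three boundary points: B, C, D.
Their circumcentre is (-21/22, -1/22) with r² = 6161/242.
The farthest remaining point A is at distance² 529/242 ≤ 6161/242.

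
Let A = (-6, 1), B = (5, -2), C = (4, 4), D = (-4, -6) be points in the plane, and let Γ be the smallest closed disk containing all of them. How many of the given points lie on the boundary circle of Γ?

2

The minimum enclosing circle of a finite set is fixed by two of the points (as a diameter) or three (as a circumcircle).
The farthest pair is C–D with squared distance 164. The circle on this segment as diameter has centre (0, -1) and r² = 164/4 = 41.
Check A: distance² to centre = 40 ≤ 41, so it lies inside.
All remaining points lie in this disk, and no smaller disk contains both endpoints, so this is the minimum enclosing circle.
The points at distance exactly r from the centre are C, D — 2 points.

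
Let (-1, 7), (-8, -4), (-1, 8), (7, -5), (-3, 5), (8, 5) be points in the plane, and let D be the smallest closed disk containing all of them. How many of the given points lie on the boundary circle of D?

2

The farthest pair is (-8, -4)–(8, 5) with squared distance 337. The circle on this segment as diameter has centre (0, 0.5) and r² = 337/4 = 84.25.
Check (-1, 7): distance² to centre = 43.25 ≤ 84.25, so it lies inside.
All remaining points lie in this disk, and no smaller disk contains both endpoints, so this is the minimum enclosing circle.
The points at distance exactly r from the centre are (-8, -4), (8, 5) — 2 points.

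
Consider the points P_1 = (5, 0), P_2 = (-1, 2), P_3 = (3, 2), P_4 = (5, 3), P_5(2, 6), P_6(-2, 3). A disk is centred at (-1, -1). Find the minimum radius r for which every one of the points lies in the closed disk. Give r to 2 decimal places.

The required radius is the distance from (-1, -1) to the farthest point.
Squared distances: 37, 9, 25, 52, 58, 17.
Maximum is 58, attained at P_5.
r = √58 ≈ 7.62.

7.62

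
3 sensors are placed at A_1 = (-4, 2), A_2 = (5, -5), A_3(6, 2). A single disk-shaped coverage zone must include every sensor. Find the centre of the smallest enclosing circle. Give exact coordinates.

Side lengths²: A_1A_2² = 130, A_1A_3² = 100, A_2A_3² = 50.
Since A_1A_2² = 130 < 100 + 50 = 150, the triangle is acute, so the smallest enclosing circle is the circumcircle.
Circumcentre = (1, -6/7), r² = 1625/49.
Centre = (1, -6/7).

(1, -6/7)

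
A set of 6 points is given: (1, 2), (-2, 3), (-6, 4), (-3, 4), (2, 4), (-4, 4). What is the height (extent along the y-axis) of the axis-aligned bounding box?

2

max y = 4, min y = 2, so height = 2.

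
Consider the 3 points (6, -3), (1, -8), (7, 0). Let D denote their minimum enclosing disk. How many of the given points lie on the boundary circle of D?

Call the three points A, B, C in the order given.
Side lengths²: AB² = 50, AC² = 10, BC² = 100.
Since BC² = 100 ≥ 50 + 10 = 60, the angle opposite BC is not acute, so the smallest enclosing circle has BC as diameter.
Centre = midpoint of BC = (4, -4), r² = 100/4 = 25.
The points at distance exactly r from the centre are (1, -8), (7, 0) — 2 points.

2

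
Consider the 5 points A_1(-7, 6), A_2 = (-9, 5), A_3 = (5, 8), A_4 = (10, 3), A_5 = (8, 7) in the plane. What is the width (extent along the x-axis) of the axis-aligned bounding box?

max x = 10, min x = -9, so width = 19.

19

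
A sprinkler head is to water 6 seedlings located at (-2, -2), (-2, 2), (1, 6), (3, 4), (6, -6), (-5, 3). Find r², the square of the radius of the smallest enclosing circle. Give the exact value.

85345/1682

The minimum enclosing circle is determined by three boundary points: (1, 6), (6, -6), (-5, 3).
Their circumcentre is (47/58, -65/58) with r² = 85345/1682.
The farthest remaining point (3, 4) is at distance² 52169/1682 ≤ 85345/1682.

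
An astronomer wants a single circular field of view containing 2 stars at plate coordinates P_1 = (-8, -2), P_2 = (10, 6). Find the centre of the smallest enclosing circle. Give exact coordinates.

(1, 2)

The smallest circle enclosing two points has them as diameter endpoints.
Centre = midpoint = (1, 2); r² = |P_1P_2|²/4 = 388/4 = 97.
Centre = (1, 2).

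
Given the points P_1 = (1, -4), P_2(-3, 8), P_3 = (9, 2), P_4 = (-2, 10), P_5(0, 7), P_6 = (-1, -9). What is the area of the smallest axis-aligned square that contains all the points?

361

The bounding box has width 12 and height 19.
An axis-aligned square enclosing the set must have side ≥ max(width, height).
So the minimum side is max(12, 19) = 19.
Area = 19² = 361.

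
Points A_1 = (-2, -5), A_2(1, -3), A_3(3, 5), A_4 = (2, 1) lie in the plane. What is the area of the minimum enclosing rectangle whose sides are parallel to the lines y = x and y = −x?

In coordinates u = x + y, v = x − y the rectangle is axis-aligned; the map (x,y)→(u,v) scales areas by 2.
u-values: -7, -2, 8, 3; range = 8 − (-7) = 15.
v-values: 3, 4, -2, 1; range = 4 − (-2) = 6.
Area = (15 × 6) / 2 = 45.

45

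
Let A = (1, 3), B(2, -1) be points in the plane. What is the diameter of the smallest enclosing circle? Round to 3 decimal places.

4.123

The smallest circle enclosing two points has them as diameter endpoints.
Centre = midpoint = (1.5, 1); r² = |AB|²/4 = 17/4 = 4.25.
Diameter = 2r = 2√(4.25) ≈ 4.123.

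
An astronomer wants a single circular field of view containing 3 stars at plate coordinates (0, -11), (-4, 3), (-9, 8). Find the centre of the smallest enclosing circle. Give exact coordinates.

Call the three points A, B, C in the order given.
Side lengths²: AB² = 212, AC² = 442, BC² = 50.
Since AC² = 442 ≥ 212 + 50 = 262, the angle opposite AC is not acute, so the smallest enclosing circle has AC as diameter.
Centre = midpoint of AC = (-4.5, -1.5), r² = 442/4 = 110.5.
Centre = (-4.5, -1.5).

(-4.5, -1.5)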